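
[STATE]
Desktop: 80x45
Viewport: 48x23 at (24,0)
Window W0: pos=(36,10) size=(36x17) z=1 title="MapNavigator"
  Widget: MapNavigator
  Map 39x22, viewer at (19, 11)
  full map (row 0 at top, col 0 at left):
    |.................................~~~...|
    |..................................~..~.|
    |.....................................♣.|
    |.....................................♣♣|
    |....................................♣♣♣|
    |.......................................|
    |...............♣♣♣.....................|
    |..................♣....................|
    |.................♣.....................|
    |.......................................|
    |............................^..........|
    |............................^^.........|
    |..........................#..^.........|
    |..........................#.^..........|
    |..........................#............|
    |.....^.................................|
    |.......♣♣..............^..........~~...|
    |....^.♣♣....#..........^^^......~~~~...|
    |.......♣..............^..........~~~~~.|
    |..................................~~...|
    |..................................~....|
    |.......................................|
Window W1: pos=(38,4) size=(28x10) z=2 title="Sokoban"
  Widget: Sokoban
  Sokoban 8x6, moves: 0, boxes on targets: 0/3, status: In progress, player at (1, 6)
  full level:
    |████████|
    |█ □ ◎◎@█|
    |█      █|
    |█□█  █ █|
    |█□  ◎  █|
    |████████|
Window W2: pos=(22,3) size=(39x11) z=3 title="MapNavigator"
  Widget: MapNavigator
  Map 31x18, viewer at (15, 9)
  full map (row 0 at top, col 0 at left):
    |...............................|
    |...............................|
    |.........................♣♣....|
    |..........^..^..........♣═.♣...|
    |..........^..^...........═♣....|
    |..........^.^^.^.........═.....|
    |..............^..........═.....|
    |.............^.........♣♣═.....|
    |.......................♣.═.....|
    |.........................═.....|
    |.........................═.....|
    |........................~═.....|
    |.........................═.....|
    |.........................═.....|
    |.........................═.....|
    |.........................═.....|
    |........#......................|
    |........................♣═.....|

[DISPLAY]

                                                
                                                
                                                
━━━━━━━━━━━━━━━━━━━━━━━━━━━━━━━━━━━━┓           
MapNavigator                        ┃━━━━┓      
────────────────────────────────────┨    ┃      
  ..............^..........═.....   ┃────┨      
  .............^.........♣♣═.....   ┃    ┃      
  .......................♣.═.....   ┃    ┃      
  ...............@.........═.....   ┃    ┃      
  .........................═.....   ┃    ┃━━━━━┓
  ........................~═.....   ┃    ┃     ┃
  .........................═.....   ┃    ┃─────┨
━━━━━━━━━━━━━━━━━━━━━━━━━━━━━━━━━━━━┛━━━━┛.....┃
            ┃.............♣♣♣..................┃
            ┃................♣.................┃
            ┃...............♣..................┃
            ┃..................................┃
            ┃..........................^.......┃
            ┃.................@........^^......┃
            ┃........................#..^......┃
            ┃........................#.^.......┃
            ┃........................#.........┃


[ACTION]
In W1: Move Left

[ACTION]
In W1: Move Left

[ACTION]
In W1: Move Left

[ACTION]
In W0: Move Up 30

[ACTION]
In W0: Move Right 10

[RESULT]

                                                
                                                
                                                
━━━━━━━━━━━━━━━━━━━━━━━━━━━━━━━━━━━━┓           
MapNavigator                        ┃━━━━┓      
────────────────────────────────────┨    ┃      
  ..............^..........═.....   ┃────┨      
  .............^.........♣♣═.....   ┃    ┃      
  .......................♣.═.....   ┃    ┃      
  ...............@.........═.....   ┃    ┃      
  .........................═.....   ┃    ┃━━━━━┓
  ........................~═.....   ┃    ┃     ┃
  .........................═.....   ┃    ┃─────┨
━━━━━━━━━━━━━━━━━━━━━━━━━━━━━━━━━━━━┛━━━━┛     ┃
            ┃                                  ┃
            ┃                                  ┃
            ┃                                  ┃
            ┃                                  ┃
            ┃                                  ┃
            ┃.................@...~~~...       ┃
            ┃......................~..~.       ┃
            ┃.........................♣.       ┃
            ┃.........................♣♣       ┃


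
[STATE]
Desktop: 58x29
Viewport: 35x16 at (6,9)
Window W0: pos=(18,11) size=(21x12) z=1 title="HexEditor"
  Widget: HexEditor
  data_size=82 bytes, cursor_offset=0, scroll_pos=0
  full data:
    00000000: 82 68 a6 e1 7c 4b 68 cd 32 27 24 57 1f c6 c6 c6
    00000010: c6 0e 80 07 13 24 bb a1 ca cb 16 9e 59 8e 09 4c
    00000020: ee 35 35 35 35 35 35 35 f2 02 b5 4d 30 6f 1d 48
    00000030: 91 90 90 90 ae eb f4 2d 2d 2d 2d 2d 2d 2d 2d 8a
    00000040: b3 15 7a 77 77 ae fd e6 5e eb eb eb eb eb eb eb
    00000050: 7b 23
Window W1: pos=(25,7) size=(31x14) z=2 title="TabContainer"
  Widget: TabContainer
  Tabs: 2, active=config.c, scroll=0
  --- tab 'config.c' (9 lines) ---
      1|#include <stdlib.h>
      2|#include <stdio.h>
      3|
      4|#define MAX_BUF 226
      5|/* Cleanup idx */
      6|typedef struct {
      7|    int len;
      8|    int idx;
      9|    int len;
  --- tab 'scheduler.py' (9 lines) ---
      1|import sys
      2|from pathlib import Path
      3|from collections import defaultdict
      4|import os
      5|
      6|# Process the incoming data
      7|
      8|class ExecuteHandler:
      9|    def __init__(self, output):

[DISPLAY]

                   ┠───────────────
                   ┃[config.c]│ sch
            ┏━━━━━━┃───────────────
            ┃ HexEd┃#include <stdli
            ┠──────┃#include <stdio
            ┃000000┃               
            ┃000000┃#define MAX_BUF
            ┃000000┃/* Cleanup idx 
            ┃000000┃typedef struct 
            ┃000000┃    int len;   
            ┃000000┃    int idx;   
            ┃      ┗━━━━━━━━━━━━━━━
            ┃                   ┃  
            ┗━━━━━━━━━━━━━━━━━━━┛  
                                   
                                   


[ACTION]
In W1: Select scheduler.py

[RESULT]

                   ┠───────────────
                   ┃ config.c │[sch
            ┏━━━━━━┃───────────────
            ┃ HexEd┃import sys     
            ┠──────┃from pathlib im
            ┃000000┃from collection
            ┃000000┃import os      
            ┃000000┃               
            ┃000000┃# Process the i
            ┃000000┃               
            ┃000000┃class ExecuteHa
            ┃      ┗━━━━━━━━━━━━━━━
            ┃                   ┃  
            ┗━━━━━━━━━━━━━━━━━━━┛  
                                   
                                   


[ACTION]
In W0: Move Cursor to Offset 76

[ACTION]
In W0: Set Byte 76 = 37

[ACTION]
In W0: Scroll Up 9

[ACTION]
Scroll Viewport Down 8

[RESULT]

            ┠──────┃from pathlib im
            ┃000000┃from collection
            ┃000000┃import os      
            ┃000000┃               
            ┃000000┃# Process the i
            ┃000000┃               
            ┃000000┃class ExecuteHa
            ┃      ┗━━━━━━━━━━━━━━━
            ┃                   ┃  
            ┗━━━━━━━━━━━━━━━━━━━┛  
                                   
                                   
                                   
                                   
                                   
                                   


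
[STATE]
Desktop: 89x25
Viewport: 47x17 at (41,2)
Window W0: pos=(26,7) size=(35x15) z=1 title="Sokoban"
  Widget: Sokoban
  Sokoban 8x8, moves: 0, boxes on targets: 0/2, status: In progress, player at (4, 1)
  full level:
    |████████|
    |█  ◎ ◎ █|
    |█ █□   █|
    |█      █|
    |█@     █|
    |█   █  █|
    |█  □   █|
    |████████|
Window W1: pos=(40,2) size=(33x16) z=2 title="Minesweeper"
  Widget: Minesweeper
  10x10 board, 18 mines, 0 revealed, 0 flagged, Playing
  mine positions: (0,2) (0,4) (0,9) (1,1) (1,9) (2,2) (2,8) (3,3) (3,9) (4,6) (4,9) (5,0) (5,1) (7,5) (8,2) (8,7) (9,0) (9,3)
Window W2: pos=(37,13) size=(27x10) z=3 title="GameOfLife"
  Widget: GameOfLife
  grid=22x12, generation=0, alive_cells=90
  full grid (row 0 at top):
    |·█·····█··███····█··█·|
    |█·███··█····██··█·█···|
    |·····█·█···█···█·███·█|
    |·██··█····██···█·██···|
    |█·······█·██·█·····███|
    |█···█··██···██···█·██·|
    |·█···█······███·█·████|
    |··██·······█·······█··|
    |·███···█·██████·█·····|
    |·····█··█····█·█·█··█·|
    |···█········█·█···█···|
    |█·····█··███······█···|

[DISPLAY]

━━━━━━━━━━━━━━━━━━━━━━━━━━━━━━━┓               
 Minesweeper                   ┃               
───────────────────────────────┨               
■■■■■■■■■■                     ┃               
■■■■■■■■■■                     ┃               
■■■■■■■■■■                     ┃               
■■■■■■■■■■                     ┃               
■■■■■■■■■■                     ┃               
■■■■■■■■■■                     ┃               
■■■■■■■■■■                     ┃               
■■■■■■■■■■                     ┃               
━━━━━━━━━━━━━━━━━━━━━━┓        ┃               
meOfLife              ┃        ┃               
──────────────────────┨        ┃               
: 0                   ┃        ┃               
··█····██···█·██···   ┃━━━━━━━━┛               
·····█·██·█·····███   ┃                        


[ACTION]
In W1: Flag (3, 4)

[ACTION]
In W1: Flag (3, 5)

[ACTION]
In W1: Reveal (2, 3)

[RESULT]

━━━━━━━━━━━━━━━━━━━━━━━━━━━━━━━┓               
 Minesweeper                   ┃               
───────────────────────────────┨               
■■■■■■■■■■                     ┃               
■■■■■■■■■■                     ┃               
■■■2■■■■■■                     ┃               
■■■■⚑⚑■■■■                     ┃               
■■■■■■■■■■                     ┃               
■■■■■■■■■■                     ┃               
■■■■■■■■■■                     ┃               
■■■■■■■■■■                     ┃               
━━━━━━━━━━━━━━━━━━━━━━┓        ┃               
meOfLife              ┃        ┃               
──────────────────────┨        ┃               
: 0                   ┃        ┃               
··█····██···█·██···   ┃━━━━━━━━┛               
·····█·██·█·····███   ┃                        


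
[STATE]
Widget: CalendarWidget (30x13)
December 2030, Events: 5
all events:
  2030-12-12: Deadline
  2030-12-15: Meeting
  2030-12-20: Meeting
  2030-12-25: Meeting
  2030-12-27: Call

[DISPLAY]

        December 2030         
Mo Tu We Th Fr Sa Su          
                   1          
 2  3  4  5  6  7  8          
 9 10 11 12* 13 14 15*        
16 17 18 19 20* 21 22         
23 24 25* 26 27* 28 29        
30 31                         
                              
                              
                              
                              
                              


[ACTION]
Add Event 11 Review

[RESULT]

        December 2030         
Mo Tu We Th Fr Sa Su          
                   1          
 2  3  4  5  6  7  8          
 9 10 11* 12* 13 14 15*       
16 17 18 19 20* 21 22         
23 24 25* 26 27* 28 29        
30 31                         
                              
                              
                              
                              
                              


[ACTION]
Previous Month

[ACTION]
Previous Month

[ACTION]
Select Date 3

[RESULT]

         October 2030         
Mo Tu We Th Fr Sa Su          
    1  2 [ 3]  4  5  6        
 7  8  9 10 11 12 13          
14 15 16 17 18 19 20          
21 22 23 24 25 26 27          
28 29 30 31                   
                              
                              
                              
                              
                              
                              


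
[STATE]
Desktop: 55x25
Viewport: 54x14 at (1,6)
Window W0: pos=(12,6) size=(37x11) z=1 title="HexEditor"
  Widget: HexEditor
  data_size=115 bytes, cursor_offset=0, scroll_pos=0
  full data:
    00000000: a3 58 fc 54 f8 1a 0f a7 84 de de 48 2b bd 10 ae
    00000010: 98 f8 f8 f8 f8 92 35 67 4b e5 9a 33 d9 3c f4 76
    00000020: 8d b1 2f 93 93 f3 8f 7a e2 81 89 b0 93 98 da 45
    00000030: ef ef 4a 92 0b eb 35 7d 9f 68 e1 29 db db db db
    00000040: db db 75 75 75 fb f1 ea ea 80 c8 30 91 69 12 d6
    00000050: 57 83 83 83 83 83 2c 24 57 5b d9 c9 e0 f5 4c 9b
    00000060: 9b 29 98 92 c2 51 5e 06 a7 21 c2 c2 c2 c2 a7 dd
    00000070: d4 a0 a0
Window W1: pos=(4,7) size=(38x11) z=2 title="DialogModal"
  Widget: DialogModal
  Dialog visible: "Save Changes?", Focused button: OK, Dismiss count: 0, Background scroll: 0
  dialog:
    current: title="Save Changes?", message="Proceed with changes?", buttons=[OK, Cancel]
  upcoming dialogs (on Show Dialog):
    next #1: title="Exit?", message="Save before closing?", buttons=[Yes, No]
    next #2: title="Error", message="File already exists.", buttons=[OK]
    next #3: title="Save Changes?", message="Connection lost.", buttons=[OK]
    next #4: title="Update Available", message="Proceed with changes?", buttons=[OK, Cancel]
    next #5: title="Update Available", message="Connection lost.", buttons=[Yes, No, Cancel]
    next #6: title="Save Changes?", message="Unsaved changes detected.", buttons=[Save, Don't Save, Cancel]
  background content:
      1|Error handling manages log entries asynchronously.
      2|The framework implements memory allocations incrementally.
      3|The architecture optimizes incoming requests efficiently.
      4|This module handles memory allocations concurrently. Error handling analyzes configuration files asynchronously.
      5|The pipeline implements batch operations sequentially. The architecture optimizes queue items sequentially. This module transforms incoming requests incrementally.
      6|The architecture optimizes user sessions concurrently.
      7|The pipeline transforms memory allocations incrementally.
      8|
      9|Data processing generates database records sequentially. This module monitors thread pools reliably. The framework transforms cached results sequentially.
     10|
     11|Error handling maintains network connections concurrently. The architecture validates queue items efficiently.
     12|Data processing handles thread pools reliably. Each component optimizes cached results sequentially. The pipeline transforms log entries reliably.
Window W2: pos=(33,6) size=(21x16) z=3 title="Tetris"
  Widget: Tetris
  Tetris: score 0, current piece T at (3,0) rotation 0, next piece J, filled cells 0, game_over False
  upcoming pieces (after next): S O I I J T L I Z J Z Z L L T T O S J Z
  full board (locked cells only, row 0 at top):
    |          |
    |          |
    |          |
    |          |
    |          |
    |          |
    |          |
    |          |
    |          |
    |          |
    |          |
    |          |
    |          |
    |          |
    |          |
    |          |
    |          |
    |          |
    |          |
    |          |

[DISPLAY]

           ┏━━━━━━━━━━━━━━━━━━━━┏━━━━━━━━━━━━━━━━━━━┓ 
   ┏━━━━━━━━━━━━━━━━━━━━━━━━━━━━┃ Tetris            ┃ 
   ┃ DialogModal                ┠───────────────────┨ 
   ┠────────────────────────────┃          │Next:   ┃ 
   ┃Error handling manages log e┃          │█       ┃ 
   ┃The f┌──────────────────────┃          │███     ┃ 
   ┃The a│     Save Changes?    ┃          │        ┃ 
   ┃This │ Proceed with changes?┃          │        ┃ 
   ┃The p│     [OK]  Cancel     ┃          │        ┃ 
   ┃The a└──────────────────────┃          │Score:  ┃ 
   ┃The pipeline transforms memo┃          │0       ┃ 
   ┗━━━━━━━━━━━━━━━━━━━━━━━━━━━━┃          │        ┃ 
                                ┃          │        ┃ 
                                ┃          │        ┃ 


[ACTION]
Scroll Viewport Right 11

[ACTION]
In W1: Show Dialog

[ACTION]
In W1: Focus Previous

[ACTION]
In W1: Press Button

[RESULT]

           ┏━━━━━━━━━━━━━━━━━━━━┏━━━━━━━━━━━━━━━━━━━┓ 
   ┏━━━━━━━━━━━━━━━━━━━━━━━━━━━━┃ Tetris            ┃ 
   ┃ DialogModal                ┠───────────────────┨ 
   ┠────────────────────────────┃          │Next:   ┃ 
   ┃Error handling manages log e┃          │█       ┃ 
   ┃The framework implements mem┃          │███     ┃ 
   ┃The architecture optimizes i┃          │        ┃ 
   ┃This module handles memory a┃          │        ┃ 
   ┃The pipeline implements batc┃          │        ┃ 
   ┃The architecture optimizes u┃          │Score:  ┃ 
   ┃The pipeline transforms memo┃          │0       ┃ 
   ┗━━━━━━━━━━━━━━━━━━━━━━━━━━━━┃          │        ┃ 
                                ┃          │        ┃ 
                                ┃          │        ┃ 


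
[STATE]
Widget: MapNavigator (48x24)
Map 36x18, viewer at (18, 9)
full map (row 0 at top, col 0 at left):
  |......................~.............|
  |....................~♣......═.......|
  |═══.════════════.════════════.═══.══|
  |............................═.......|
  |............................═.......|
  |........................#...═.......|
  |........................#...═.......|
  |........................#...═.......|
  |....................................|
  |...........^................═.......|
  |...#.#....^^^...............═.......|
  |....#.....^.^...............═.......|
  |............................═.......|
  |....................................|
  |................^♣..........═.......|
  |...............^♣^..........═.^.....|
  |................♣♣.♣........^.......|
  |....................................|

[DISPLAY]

                                                
                                                
                                                
      ......................~.............      
      ....................~♣......═.......      
      ═══.════════════.════════════.═══.══      
      ............................═.......      
      ............................═.......      
      ........................#...═.......      
      ........................#...═.......      
      ........................#...═.......      
      ....................................      
      ...........^......@.........═.......      
      ...#.#....^^^...............═.......      
      ....#.....^.^...............═.......      
      ............................═.......      
      ....................................      
      ................^♣..........═.......      
      ...............^♣^..........═.^.....      
      ................♣♣.♣........^.......      
      ....................................      
                                                
                                                
                                                


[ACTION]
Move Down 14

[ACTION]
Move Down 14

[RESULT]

      ........................#...═.......      
      ........................#...═.......      
      ........................#...═.......      
      ....................................      
      ...........^................═.......      
      ...#.#....^^^...............═.......      
      ....#.....^.^...............═.......      
      ............................═.......      
      ....................................      
      ................^♣..........═.......      
      ...............^♣^..........═.^.....      
      ................♣♣.♣........^.......      
      ..................@.................      
                                                
                                                
                                                
                                                
                                                
                                                
                                                
                                                
                                                
                                                
                                                


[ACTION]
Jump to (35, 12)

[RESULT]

...........~.............                       
.........~♣......═.......                       
═════.════════════.═══.══                       
.................═.......                       
.................═.......                       
.............#...═.......                       
.............#...═.......                       
.............#...═.......                       
.........................                       
^................═.......                       
^^...............═.......                       
.^...............═.......                       
.................═......@                       
.........................                       
.....^♣..........═.......                       
....^♣^..........═.^.....                       
.....♣♣.♣........^.......                       
.........................                       
                                                
                                                
                                                
                                                
                                                
                                                


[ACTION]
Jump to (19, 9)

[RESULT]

                                                
                                                
                                                
     ......................~.............       
     ....................~♣......═.......       
     ═══.════════════.════════════.═══.══       
     ............................═.......       
     ............................═.......       
     ........................#...═.......       
     ........................#...═.......       
     ........................#...═.......       
     ....................................       
     ...........^.......@........═.......       
     ...#.#....^^^...............═.......       
     ....#.....^.^...............═.......       
     ............................═.......       
     ....................................       
     ................^♣..........═.......       
     ...............^♣^..........═.^.....       
     ................♣♣.♣........^.......       
     ....................................       
                                                
                                                
                                                


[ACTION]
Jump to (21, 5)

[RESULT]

                                                
                                                
                                                
                                                
                                                
                                                
                                                
   ......................~.............         
   ....................~♣......═.......         
   ═══.════════════.════════════.═══.══         
   ............................═.......         
   ............................═.......         
   .....................@..#...═.......         
   ........................#...═.......         
   ........................#...═.......         
   ....................................         
   ...........^................═.......         
   ...#.#....^^^...............═.......         
   ....#.....^.^...............═.......         
   ............................═.......         
   ....................................         
   ................^♣..........═.......         
   ...............^♣^..........═.^.....         
   ................♣♣.♣........^.......         


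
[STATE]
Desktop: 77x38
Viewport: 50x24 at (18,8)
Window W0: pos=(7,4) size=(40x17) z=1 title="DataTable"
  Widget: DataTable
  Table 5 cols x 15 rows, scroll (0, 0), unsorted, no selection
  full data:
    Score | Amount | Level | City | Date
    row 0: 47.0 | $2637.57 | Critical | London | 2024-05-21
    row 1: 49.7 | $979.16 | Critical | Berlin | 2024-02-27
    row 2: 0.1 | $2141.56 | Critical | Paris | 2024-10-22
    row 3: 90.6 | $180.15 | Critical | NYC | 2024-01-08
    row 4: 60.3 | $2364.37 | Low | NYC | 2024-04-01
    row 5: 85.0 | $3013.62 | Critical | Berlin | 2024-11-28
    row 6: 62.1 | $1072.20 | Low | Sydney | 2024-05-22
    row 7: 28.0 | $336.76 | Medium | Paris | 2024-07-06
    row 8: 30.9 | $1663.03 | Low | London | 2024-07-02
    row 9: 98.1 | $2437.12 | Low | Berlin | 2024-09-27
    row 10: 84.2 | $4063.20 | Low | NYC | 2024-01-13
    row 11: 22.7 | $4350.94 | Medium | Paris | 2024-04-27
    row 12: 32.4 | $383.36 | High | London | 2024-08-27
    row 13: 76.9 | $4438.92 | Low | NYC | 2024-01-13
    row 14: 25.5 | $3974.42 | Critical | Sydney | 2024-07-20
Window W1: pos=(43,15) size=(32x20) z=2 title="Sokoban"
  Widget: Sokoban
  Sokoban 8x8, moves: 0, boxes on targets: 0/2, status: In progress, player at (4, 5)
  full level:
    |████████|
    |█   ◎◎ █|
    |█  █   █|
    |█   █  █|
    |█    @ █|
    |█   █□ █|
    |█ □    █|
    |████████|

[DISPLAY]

────┼────────┼──────┼───────┃                     
7.57│Critical│London│2024-05┃                     
.16 │Critical│Berlin│2024-02┃                     
1.56│Critical│Paris │2024-10┃                     
.15 │Critical│NYC   │2024-01┃                     
4.37│Low     │NYC   │2024-04┃                     
3.62│Critical│Berlin│2024-11┃                     
2.20│Low     │Sydney│2024┏━━━━━━━━━━━━━━━━━━━━━━━━
.76 │Medium  │Paris │2024┃ Sokoban                
3.03│Low     │London│2024┠────────────────────────
7.12│Low     │Berlin│2024┃████████                
3.20│Low     │NYC   │2024┃█   ◎◎ █                
━━━━━━━━━━━━━━━━━━━━━━━━━┃█  █   █                
                         ┃█   █  █                
                         ┃█    @ █                
                         ┃█   █□ █                
                         ┃█ □    █                
                         ┃████████                
                         ┃Moves: 0  0/2           
                         ┃                        
                         ┃                        
                         ┃                        
                         ┃                        
                         ┃                        


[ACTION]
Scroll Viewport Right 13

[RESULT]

────┼──────┼───────┃                              
ical│London│2024-05┃                              
ical│Berlin│2024-02┃                              
ical│Paris │2024-10┃                              
ical│NYC   │2024-01┃                              
    │NYC   │2024-04┃                              
ical│Berlin│2024-11┃                              
    │Sydney│2024┏━━━━━━━━━━━━━━━━━━━━━━━━━━━━━━┓  
um  │Paris │2024┃ Sokoban                      ┃  
    │London│2024┠──────────────────────────────┨  
    │Berlin│2024┃████████                      ┃  
    │NYC   │2024┃█   ◎◎ █                      ┃  
━━━━━━━━━━━━━━━━┃█  █   █                      ┃  
                ┃█   █  █                      ┃  
                ┃█    @ █                      ┃  
                ┃█   █□ █                      ┃  
                ┃█ □    █                      ┃  
                ┃████████                      ┃  
                ┃Moves: 0  0/2                 ┃  
                ┃                              ┃  
                ┃                              ┃  
                ┃                              ┃  
                ┃                              ┃  
                ┃                              ┃  


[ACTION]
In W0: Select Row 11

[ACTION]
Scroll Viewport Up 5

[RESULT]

                                                  
━━━━━━━━━━━━━━━━━━━┓                              
                   ┃                              
───────────────────┨                              
l   │City  │Date   ┃                              
────┼──────┼───────┃                              
ical│London│2024-05┃                              
ical│Berlin│2024-02┃                              
ical│Paris │2024-10┃                              
ical│NYC   │2024-01┃                              
    │NYC   │2024-04┃                              
ical│Berlin│2024-11┃                              
    │Sydney│2024┏━━━━━━━━━━━━━━━━━━━━━━━━━━━━━━┓  
um  │Paris │2024┃ Sokoban                      ┃  
    │London│2024┠──────────────────────────────┨  
    │Berlin│2024┃████████                      ┃  
    │NYC   │2024┃█   ◎◎ █                      ┃  
━━━━━━━━━━━━━━━━┃█  █   █                      ┃  
                ┃█   █  █                      ┃  
                ┃█    @ █                      ┃  
                ┃█   █□ █                      ┃  
                ┃█ □    █                      ┃  
                ┃████████                      ┃  
                ┃Moves: 0  0/2                 ┃  


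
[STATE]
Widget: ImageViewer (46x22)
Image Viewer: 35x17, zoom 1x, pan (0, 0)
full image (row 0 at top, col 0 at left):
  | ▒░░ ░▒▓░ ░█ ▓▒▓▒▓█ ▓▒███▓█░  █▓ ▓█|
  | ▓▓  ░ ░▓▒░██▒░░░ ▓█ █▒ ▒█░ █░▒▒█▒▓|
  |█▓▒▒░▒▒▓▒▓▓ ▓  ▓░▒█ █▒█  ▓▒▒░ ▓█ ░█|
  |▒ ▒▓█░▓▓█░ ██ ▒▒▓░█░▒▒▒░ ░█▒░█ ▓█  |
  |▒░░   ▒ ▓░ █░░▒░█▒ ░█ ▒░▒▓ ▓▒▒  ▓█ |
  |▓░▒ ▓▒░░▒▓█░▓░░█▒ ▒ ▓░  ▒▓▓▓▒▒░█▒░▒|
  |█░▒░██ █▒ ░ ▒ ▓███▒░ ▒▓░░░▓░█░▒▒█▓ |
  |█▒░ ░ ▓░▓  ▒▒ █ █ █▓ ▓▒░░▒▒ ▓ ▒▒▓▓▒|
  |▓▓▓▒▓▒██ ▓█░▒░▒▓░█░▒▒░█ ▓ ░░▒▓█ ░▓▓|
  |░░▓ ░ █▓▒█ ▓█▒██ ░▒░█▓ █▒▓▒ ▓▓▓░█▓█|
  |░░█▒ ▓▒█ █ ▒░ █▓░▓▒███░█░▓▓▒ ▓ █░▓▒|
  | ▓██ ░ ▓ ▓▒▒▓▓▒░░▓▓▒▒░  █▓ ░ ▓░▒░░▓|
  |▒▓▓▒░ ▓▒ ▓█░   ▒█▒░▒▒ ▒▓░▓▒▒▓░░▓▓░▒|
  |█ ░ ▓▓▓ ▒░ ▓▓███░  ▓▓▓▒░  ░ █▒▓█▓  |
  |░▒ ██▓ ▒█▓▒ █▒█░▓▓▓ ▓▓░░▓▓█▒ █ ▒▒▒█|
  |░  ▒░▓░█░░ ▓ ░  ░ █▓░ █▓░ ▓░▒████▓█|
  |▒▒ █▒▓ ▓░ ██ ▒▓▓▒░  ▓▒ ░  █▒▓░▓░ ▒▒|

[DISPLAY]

 ▒░░ ░▒▓░ ░█ ▓▒▓▒▓█ ▓▒███▓█░  █▓ ▓█           
 ▓▓  ░ ░▓▒░██▒░░░ ▓█ █▒ ▒█░ █░▒▒█▒▓           
█▓▒▒░▒▒▓▒▓▓ ▓  ▓░▒█ █▒█  ▓▒▒░ ▓█ ░█           
▒ ▒▓█░▓▓█░ ██ ▒▒▓░█░▒▒▒░ ░█▒░█ ▓█             
▒░░   ▒ ▓░ █░░▒░█▒ ░█ ▒░▒▓ ▓▒▒  ▓█            
▓░▒ ▓▒░░▒▓█░▓░░█▒ ▒ ▓░  ▒▓▓▓▒▒░█▒░▒           
█░▒░██ █▒ ░ ▒ ▓███▒░ ▒▓░░░▓░█░▒▒█▓            
█▒░ ░ ▓░▓  ▒▒ █ █ █▓ ▓▒░░▒▒ ▓ ▒▒▓▓▒           
▓▓▓▒▓▒██ ▓█░▒░▒▓░█░▒▒░█ ▓ ░░▒▓█ ░▓▓           
░░▓ ░ █▓▒█ ▓█▒██ ░▒░█▓ █▒▓▒ ▓▓▓░█▓█           
░░█▒ ▓▒█ █ ▒░ █▓░▓▒███░█░▓▓▒ ▓ █░▓▒           
 ▓██ ░ ▓ ▓▒▒▓▓▒░░▓▓▒▒░  █▓ ░ ▓░▒░░▓           
▒▓▓▒░ ▓▒ ▓█░   ▒█▒░▒▒ ▒▓░▓▒▒▓░░▓▓░▒           
█ ░ ▓▓▓ ▒░ ▓▓███░  ▓▓▓▒░  ░ █▒▓█▓             
░▒ ██▓ ▒█▓▒ █▒█░▓▓▓ ▓▓░░▓▓█▒ █ ▒▒▒█           
░  ▒░▓░█░░ ▓ ░  ░ █▓░ █▓░ ▓░▒████▓█           
▒▒ █▒▓ ▓░ ██ ▒▓▓▒░  ▓▒ ░  █▒▓░▓░ ▒▒           
                                              
                                              
                                              
                                              
                                              


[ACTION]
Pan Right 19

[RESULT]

 ▓▒███▓█░  █▓ ▓█                              
█ █▒ ▒█░ █░▒▒█▒▓                              
 █▒█  ▓▒▒░ ▓█ ░█                              
░▒▒▒░ ░█▒░█ ▓█                                
░█ ▒░▒▓ ▓▒▒  ▓█                               
 ▓░  ▒▓▓▓▒▒░█▒░▒                              
░ ▒▓░░░▓░█░▒▒█▓                               
▓ ▓▒░░▒▒ ▓ ▒▒▓▓▒                              
▒▒░█ ▓ ░░▒▓█ ░▓▓                              
░█▓ █▒▓▒ ▓▓▓░█▓█                              
███░█░▓▓▒ ▓ █░▓▒                              
▒▒░  █▓ ░ ▓░▒░░▓                              
▒▒ ▒▓░▓▒▒▓░░▓▓░▒                              
▓▓▓▒░  ░ █▒▓█▓                                
 ▓▓░░▓▓█▒ █ ▒▒▒█                              
▓░ █▓░ ▓░▒████▓█                              
 ▓▒ ░  █▒▓░▓░ ▒▒                              
                                              
                                              
                                              
                                              
                                              


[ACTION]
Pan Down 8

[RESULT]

▒▒░█ ▓ ░░▒▓█ ░▓▓                              
░█▓ █▒▓▒ ▓▓▓░█▓█                              
███░█░▓▓▒ ▓ █░▓▒                              
▒▒░  █▓ ░ ▓░▒░░▓                              
▒▒ ▒▓░▓▒▒▓░░▓▓░▒                              
▓▓▓▒░  ░ █▒▓█▓                                
 ▓▓░░▓▓█▒ █ ▒▒▒█                              
▓░ █▓░ ▓░▒████▓█                              
 ▓▒ ░  █▒▓░▓░ ▒▒                              
                                              
                                              
                                              
                                              
                                              
                                              
                                              
                                              
                                              
                                              
                                              
                                              
                                              


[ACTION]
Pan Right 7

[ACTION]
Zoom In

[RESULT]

░░▒▒░░██▒▒  ░░██  ▒▒░░▒▒▓▓  ▓▓▒▒▒▒    ▓▓██    
░░▒▒░░██▒▒  ░░██  ▒▒░░▒▒▓▓  ▓▓▒▒▒▒    ▓▓██    
░░░░██▒▒  ▒▒  ▓▓░░    ▒▒▓▓▓▓▓▓▒▒▒▒░░██▒▒░░▒▒  
░░░░██▒▒  ▒▒  ▓▓░░    ▒▒▓▓▓▓▓▓▒▒▒▒░░██▒▒░░▒▒  
  ▓▓██████▒▒░░  ▒▒▓▓░░░░░░▓▓░░██░░▒▒▒▒██▓▓    
  ▓▓██████▒▒░░  ▒▒▓▓░░░░░░▓▓░░██░░▒▒▒▒██▓▓    
  ██  ██  ██▓▓  ▓▓▒▒░░░░▒▒▒▒  ▓▓  ▒▒▒▒▓▓▓▓▒▒  
  ██  ██  ██▓▓  ▓▓▒▒░░░░▒▒▒▒  ▓▓  ▒▒▒▒▓▓▓▓▒▒  
░░▒▒▓▓░░██░░▒▒▒▒░░██  ▓▓  ░░░░▒▒▓▓██  ░░▓▓▓▓  
░░▒▒▓▓░░██░░▒▒▒▒░░██  ▓▓  ░░░░▒▒▓▓██  ░░▓▓▓▓  
▒▒████  ░░▒▒░░██▓▓  ██▒▒▓▓▒▒  ▓▓▓▓▓▓░░██▓▓██  
▒▒████  ░░▒▒░░██▓▓  ██▒▒▓▓▒▒  ▓▓▓▓▓▓░░██▓▓██  
  ██▓▓░░▓▓▒▒██████░░██░░▓▓▓▓▒▒  ▓▓  ██░░▓▓▒▒  
  ██▓▓░░▓▓▒▒██████░░██░░▓▓▓▓▒▒  ▓▓  ██░░▓▓▒▒  
▓▓▒▒░░░░▓▓▓▓▒▒▒▒░░    ██▓▓  ░░  ▓▓░░▒▒░░░░▓▓  
▓▓▒▒░░░░▓▓▓▓▒▒▒▒░░    ██▓▓  ░░  ▓▓░░▒▒░░░░▓▓  
    ▒▒██▒▒░░▒▒▒▒  ▒▒▓▓░░▓▓▒▒▒▒▓▓░░░░▓▓▓▓░░▒▒  
    ▒▒██▒▒░░▒▒▒▒  ▒▒▓▓░░▓▓▒▒▒▒▓▓░░░░▓▓▓▓░░▒▒  
██████░░    ▓▓▓▓▓▓▒▒░░    ░░  ██▒▒▓▓██▓▓      
██████░░    ▓▓▓▓▓▓▒▒░░    ░░  ██▒▒▓▓██▓▓      
▒▒██░░▓▓▓▓▓▓  ▓▓▓▓░░░░▓▓▓▓██▒▒  ██  ▒▒▒▒▒▒██  
▒▒██░░▓▓▓▓▓▓  ▓▓▓▓░░░░▓▓▓▓██▒▒  ██  ▒▒▒▒▒▒██  


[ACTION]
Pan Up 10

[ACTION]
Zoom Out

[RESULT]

█░  █▓ ▓█                                     
░ █░▒▒█▒▓                                     
▒▒░ ▓█ ░█                                     
█▒░█ ▓█                                       
 ▓▒▒  ▓█                                      
▓▓▒▒░█▒░▒                                     
▓░█░▒▒█▓                                      
▒ ▓ ▒▒▓▓▒                                     
░░▒▓█ ░▓▓                                     
▒ ▓▓▓░█▓█                                     
▓▒ ▓ █░▓▒                                     
 ░ ▓░▒░░▓                                     
▒▒▓░░▓▓░▒                                     
░ █▒▓█▓                                       
█▒ █ ▒▒▒█                                     
▓░▒████▓█                                     
█▒▓░▓░ ▒▒                                     
                                              
                                              
                                              
                                              
                                              
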